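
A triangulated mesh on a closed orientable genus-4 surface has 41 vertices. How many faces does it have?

94

χ = 2 − 2·4 = -6, and every face is a triangle so 3F = 2E.
V − E + F = -6 with E = 3F/2 gives 41 − (3/2 − 1)·F = -6, so F = 94 and E = 141.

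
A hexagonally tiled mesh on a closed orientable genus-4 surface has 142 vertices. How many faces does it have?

χ = 2 − 2·4 = -6, and every face is a hexagon so 6F = 2E.
V − E + F = -6 with E = 6F/2 gives 142 − (6/2 − 1)·F = -6, so F = 74 and E = 222.

74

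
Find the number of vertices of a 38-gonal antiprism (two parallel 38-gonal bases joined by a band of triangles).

76

An antiprism on an n-gon has two n-gon caps and 2n triangles: V = 2·38 = 76, E = 4·38 = 152, F = 2·38 + 2 = 78.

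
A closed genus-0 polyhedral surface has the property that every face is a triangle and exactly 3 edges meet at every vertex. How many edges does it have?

6

Each face has 3 edges and each edge borders two faces, so 2E = 3F.
Each vertex has degree 3, so 3V = 2E and hence V = 3F/3.
Euler: V − E + F = 2 ⇒ (3F/3) − (3F/2) + F = 2.
Multiply by 6: (6 − 9 + 6)F = 12, i.e. 3F = 12.
So F = 4, E = 3·4/2 = 6, V = 3·4/3 = 4.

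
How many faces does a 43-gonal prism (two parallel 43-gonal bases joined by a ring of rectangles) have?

A prism on an n-gon has two n-gon bases and n rectangular sides: V = 2·43 = 86, E = 3·43 = 129, F = 43 + 2 = 45.

45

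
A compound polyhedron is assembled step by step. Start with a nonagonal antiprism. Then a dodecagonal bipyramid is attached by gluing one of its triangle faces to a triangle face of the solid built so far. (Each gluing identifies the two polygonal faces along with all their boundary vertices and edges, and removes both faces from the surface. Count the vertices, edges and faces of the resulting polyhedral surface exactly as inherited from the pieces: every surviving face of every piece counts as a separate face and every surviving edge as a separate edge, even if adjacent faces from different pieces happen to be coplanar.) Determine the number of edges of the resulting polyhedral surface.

69

A nonagonal antiprism: V=18, E=36, F=20.
Attach a dodecagonal bipyramid (V=14, E=36, F=24) along a 3-gon: merge 3 vertices and 3 edges, delete both glued faces → V=29, E=69, F=42.
Check: V − E + F = 29 − 69 + 42 = 2.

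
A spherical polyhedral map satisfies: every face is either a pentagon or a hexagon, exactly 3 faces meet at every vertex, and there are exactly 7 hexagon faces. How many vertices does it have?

34

Let x be the number of pentagons; then F = 7 + x.
Edge–face incidences: 2E = 6·7 + 5·x = 42 + 5x.
Every vertex has degree 3, so 3V = 2E.
Euler: V − E + F = 2 ⇒ (2E)/3 − E + (7 + x) = 2.
Multiply by 6: 2·(2E) − 3·(2E) + 6·(7 + x) = 12, i.e. 42 + 6x − (42 + 5x) = 12.
Collecting terms: x = 12.
Then 2E = 42 + 5·12 = 102, so E = 51, V = 2E/3 = 34, F = 7 + 12 = 19.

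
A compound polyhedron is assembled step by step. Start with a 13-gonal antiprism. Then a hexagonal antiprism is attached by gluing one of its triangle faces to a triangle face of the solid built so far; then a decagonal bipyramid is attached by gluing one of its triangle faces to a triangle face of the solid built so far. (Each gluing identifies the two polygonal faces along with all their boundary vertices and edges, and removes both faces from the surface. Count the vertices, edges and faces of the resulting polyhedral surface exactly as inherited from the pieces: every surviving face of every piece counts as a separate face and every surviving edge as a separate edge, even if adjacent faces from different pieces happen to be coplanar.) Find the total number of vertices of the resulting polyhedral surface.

A 13-gonal antiprism: V=26, E=52, F=28.
Attach a hexagonal antiprism (V=12, E=24, F=14) along a 3-gon: merge 3 vertices and 3 edges, delete both glued faces → V=35, E=73, F=40.
Attach a decagonal bipyramid (V=12, E=30, F=20) along a 3-gon: merge 3 vertices and 3 edges, delete both glued faces → V=44, E=100, F=58.
Check: V − E + F = 44 − 100 + 58 = 2.

44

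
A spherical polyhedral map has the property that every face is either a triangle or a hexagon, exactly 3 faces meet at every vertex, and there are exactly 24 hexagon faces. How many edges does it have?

Let x be the number of triangles; then F = 24 + x.
Edge–face incidences: 2E = 6·24 + 3·x = 144 + 3x.
Every vertex has degree 3, so 3V = 2E.
Euler: V − E + F = 2 ⇒ (2E)/3 − E + (24 + x) = 2.
Multiply by 6: 2·(2E) − 3·(2E) + 6·(24 + x) = 12, i.e. 144 + 6x − (144 + 3x) = 12.
Collecting terms: 3x = 12, so x = 4.
Then 2E = 144 + 3·4 = 156, so E = 78, V = 2E/3 = 52, F = 24 + 4 = 28.

78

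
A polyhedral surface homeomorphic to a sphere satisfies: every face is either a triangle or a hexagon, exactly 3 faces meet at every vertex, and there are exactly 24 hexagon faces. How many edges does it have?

78

Let x be the number of triangles; then F = 24 + x.
Edge–face incidences: 2E = 6·24 + 3·x = 144 + 3x.
Every vertex has degree 3, so 3V = 2E.
Euler: V − E + F = 2 ⇒ (2E)/3 − E + (24 + x) = 2.
Multiply by 6: 2·(2E) − 3·(2E) + 6·(24 + x) = 12, i.e. 144 + 6x − (144 + 3x) = 12.
Collecting terms: 3x = 12, so x = 4.
Then 2E = 144 + 3·4 = 156, so E = 78, V = 2E/3 = 52, F = 24 + 4 = 28.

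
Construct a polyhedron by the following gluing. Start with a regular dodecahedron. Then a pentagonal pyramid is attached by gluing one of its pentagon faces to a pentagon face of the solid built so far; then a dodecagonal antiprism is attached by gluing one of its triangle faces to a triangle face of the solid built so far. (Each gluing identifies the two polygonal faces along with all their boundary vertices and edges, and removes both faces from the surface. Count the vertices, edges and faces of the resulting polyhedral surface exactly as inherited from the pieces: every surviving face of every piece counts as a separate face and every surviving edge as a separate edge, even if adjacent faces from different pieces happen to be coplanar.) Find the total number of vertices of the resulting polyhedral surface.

A regular dodecahedron: V=20, E=30, F=12.
Attach a pentagonal pyramid (V=6, E=10, F=6) along a 5-gon: merge 5 vertices and 5 edges, delete both glued faces → V=21, E=35, F=16.
Attach a dodecagonal antiprism (V=24, E=48, F=26) along a 3-gon: merge 3 vertices and 3 edges, delete both glued faces → V=42, E=80, F=40.
Check: V − E + F = 42 − 80 + 40 = 2.

42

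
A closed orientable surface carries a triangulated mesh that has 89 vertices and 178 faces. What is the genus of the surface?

1

Every face is a triangle, so 2E = 3·178 = 534, giving E = 267.
χ = V − E + F = 89 − 267 + 178 = 0.
For a closed orientable surface χ = 2 − 2g, so g = (2 − (0))/2 = 1.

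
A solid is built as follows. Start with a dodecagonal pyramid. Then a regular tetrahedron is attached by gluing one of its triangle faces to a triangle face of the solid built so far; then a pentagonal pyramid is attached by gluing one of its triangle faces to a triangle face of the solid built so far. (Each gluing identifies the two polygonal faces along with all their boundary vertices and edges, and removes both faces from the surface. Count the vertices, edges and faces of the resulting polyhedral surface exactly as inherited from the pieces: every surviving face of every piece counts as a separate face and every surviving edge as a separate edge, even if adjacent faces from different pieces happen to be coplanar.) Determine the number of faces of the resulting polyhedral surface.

19

A dodecagonal pyramid: V=13, E=24, F=13.
Attach a regular tetrahedron (V=4, E=6, F=4) along a 3-gon: merge 3 vertices and 3 edges, delete both glued faces → V=14, E=27, F=15.
Attach a pentagonal pyramid (V=6, E=10, F=6) along a 3-gon: merge 3 vertices and 3 edges, delete both glued faces → V=17, E=34, F=19.
Check: V − E + F = 17 − 34 + 19 = 2.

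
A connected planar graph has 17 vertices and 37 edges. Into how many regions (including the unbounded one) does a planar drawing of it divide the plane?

Euler's formula for a connected plane graph: V − E + F = 2, so F = 2 − 17 + 37 = 22.

22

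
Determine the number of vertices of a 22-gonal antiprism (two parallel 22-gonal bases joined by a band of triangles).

44

An antiprism on an n-gon has two n-gon caps and 2n triangles: V = 2·22 = 44, E = 4·22 = 88, F = 2·22 + 2 = 46.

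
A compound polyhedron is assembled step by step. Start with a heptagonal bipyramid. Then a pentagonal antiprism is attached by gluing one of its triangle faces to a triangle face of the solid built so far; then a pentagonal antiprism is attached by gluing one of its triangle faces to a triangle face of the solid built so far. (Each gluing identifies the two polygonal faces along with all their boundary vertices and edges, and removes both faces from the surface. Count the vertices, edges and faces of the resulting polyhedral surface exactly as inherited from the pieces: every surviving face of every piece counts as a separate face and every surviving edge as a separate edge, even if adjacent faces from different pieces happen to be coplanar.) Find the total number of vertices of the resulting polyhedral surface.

23

A heptagonal bipyramid: V=9, E=21, F=14.
Attach a pentagonal antiprism (V=10, E=20, F=12) along a 3-gon: merge 3 vertices and 3 edges, delete both glued faces → V=16, E=38, F=24.
Attach a pentagonal antiprism (V=10, E=20, F=12) along a 3-gon: merge 3 vertices and 3 edges, delete both glued faces → V=23, E=55, F=34.
Check: V − E + F = 23 − 55 + 34 = 2.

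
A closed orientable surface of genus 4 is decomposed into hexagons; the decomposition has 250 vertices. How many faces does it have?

128

χ = 2 − 2·4 = -6, and every face is a hexagon so 6F = 2E.
V − E + F = -6 with E = 6F/2 gives 250 − (6/2 − 1)·F = -6, so F = 128 and E = 384.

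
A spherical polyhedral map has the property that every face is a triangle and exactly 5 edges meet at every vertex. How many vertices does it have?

Each face has 3 edges and each edge borders two faces, so 2E = 3F.
Each vertex has degree 5, so 5V = 2E and hence V = 3F/5.
Euler: V − E + F = 2 ⇒ (3F/5) − (3F/2) + F = 2.
Multiply by 10: (6 − 15 + 10)F = 20, i.e. 1F = 20.
So F = 20, E = 3·20/2 = 30, V = 3·20/5 = 12.

12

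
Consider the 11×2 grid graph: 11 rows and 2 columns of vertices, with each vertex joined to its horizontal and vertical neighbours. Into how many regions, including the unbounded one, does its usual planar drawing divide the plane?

11

The grid has V = 11·2 = 22 vertices and E = 11·1 + 2·10 = 31 edges.
F = 2 − V + E = 2 − 22 + 31 = 11.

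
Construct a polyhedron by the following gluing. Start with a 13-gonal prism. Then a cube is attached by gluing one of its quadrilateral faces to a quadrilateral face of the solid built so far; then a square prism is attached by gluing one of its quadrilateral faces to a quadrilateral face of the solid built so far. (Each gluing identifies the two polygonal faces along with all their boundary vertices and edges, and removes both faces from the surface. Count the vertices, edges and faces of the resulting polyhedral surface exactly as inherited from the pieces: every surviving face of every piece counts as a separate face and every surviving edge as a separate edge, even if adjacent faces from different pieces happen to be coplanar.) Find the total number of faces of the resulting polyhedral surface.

23

A 13-gonal prism: V=26, E=39, F=15.
Attach a cube (V=8, E=12, F=6) along a 4-gon: merge 4 vertices and 4 edges, delete both glued faces → V=30, E=47, F=19.
Attach a square prism (V=8, E=12, F=6) along a 4-gon: merge 4 vertices and 4 edges, delete both glued faces → V=34, E=55, F=23.
Check: V − E + F = 34 − 55 + 23 = 2.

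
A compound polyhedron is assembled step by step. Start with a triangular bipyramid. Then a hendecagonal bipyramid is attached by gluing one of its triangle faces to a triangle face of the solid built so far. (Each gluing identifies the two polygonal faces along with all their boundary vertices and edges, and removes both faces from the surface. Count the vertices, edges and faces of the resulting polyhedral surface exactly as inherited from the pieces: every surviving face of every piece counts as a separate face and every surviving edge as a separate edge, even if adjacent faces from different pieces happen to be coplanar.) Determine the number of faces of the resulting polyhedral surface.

26

A triangular bipyramid: V=5, E=9, F=6.
Attach a hendecagonal bipyramid (V=13, E=33, F=22) along a 3-gon: merge 3 vertices and 3 edges, delete both glued faces → V=15, E=39, F=26.
Check: V − E + F = 15 − 39 + 26 = 2.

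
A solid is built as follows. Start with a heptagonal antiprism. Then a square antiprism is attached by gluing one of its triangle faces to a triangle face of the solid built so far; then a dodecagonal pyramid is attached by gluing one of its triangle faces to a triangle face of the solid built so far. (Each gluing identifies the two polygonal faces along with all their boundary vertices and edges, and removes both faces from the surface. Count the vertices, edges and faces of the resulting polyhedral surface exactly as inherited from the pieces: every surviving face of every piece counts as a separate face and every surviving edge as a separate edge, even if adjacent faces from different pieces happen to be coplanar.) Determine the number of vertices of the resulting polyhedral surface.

29

A heptagonal antiprism: V=14, E=28, F=16.
Attach a square antiprism (V=8, E=16, F=10) along a 3-gon: merge 3 vertices and 3 edges, delete both glued faces → V=19, E=41, F=24.
Attach a dodecagonal pyramid (V=13, E=24, F=13) along a 3-gon: merge 3 vertices and 3 edges, delete both glued faces → V=29, E=62, F=35.
Check: V − E + F = 29 − 62 + 35 = 2.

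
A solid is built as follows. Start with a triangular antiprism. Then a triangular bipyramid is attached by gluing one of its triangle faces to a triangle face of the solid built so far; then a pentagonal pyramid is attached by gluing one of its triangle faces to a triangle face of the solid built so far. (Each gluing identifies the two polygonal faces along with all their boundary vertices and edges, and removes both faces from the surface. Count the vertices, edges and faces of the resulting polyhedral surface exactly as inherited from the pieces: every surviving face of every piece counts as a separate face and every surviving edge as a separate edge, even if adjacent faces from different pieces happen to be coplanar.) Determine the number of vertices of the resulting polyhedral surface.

11

A triangular antiprism: V=6, E=12, F=8.
Attach a triangular bipyramid (V=5, E=9, F=6) along a 3-gon: merge 3 vertices and 3 edges, delete both glued faces → V=8, E=18, F=12.
Attach a pentagonal pyramid (V=6, E=10, F=6) along a 3-gon: merge 3 vertices and 3 edges, delete both glued faces → V=11, E=25, F=16.
Check: V − E + F = 11 − 25 + 16 = 2.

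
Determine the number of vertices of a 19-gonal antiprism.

38

An antiprism on an n-gon has two n-gon caps and 2n triangles: V = 2·19 = 38, E = 4·19 = 76, F = 2·19 + 2 = 40.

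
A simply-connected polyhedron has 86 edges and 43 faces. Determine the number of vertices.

45

Here V − E + F = 2.
V = 2 + E − F = 2 + 86 − 43 = 45.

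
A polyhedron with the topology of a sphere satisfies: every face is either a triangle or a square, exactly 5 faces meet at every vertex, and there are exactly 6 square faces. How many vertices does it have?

24

Let x be the number of triangles; then F = 6 + x.
Edge–face incidences: 2E = 4·6 + 3·x = 24 + 3x.
Every vertex has degree 5, so 5V = 2E.
Euler: V − E + F = 2 ⇒ (2E)/5 − E + (6 + x) = 2.
Multiply by 10: 2·(2E) − 5·(2E) + 10·(6 + x) = 20, i.e. 60 + 10x − 3·(24 + 3x) = 20.
Collecting terms: x − 12 = 20, so x = 32.
Then 2E = 24 + 3·32 = 120, so E = 60, V = 2E/5 = 24, F = 6 + 32 = 38.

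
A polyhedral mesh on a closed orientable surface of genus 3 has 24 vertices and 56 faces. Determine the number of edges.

For a closed orientable surface of genus 3, χ = 2 − 2·3 = -4.
E = V + F − (-4) = 24 + 56 − (-4) = 84.

84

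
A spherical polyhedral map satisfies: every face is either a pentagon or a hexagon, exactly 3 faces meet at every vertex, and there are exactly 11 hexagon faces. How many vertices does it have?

42

Let x be the number of pentagons; then F = 11 + x.
Edge–face incidences: 2E = 6·11 + 5·x = 66 + 5x.
Every vertex has degree 3, so 3V = 2E.
Euler: V − E + F = 2 ⇒ (2E)/3 − E + (11 + x) = 2.
Multiply by 6: 2·(2E) − 3·(2E) + 6·(11 + x) = 12, i.e. 66 + 6x − (66 + 5x) = 12.
Collecting terms: x = 12.
Then 2E = 66 + 5·12 = 126, so E = 63, V = 2E/3 = 42, F = 11 + 12 = 23.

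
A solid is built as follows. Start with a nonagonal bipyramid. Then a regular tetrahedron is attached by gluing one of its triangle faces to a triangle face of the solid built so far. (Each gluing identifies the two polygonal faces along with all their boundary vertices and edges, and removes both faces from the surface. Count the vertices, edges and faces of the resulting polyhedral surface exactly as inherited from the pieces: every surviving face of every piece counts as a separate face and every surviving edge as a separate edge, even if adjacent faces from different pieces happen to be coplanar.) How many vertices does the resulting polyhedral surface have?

A nonagonal bipyramid: V=11, E=27, F=18.
Attach a regular tetrahedron (V=4, E=6, F=4) along a 3-gon: merge 3 vertices and 3 edges, delete both glued faces → V=12, E=30, F=20.
Check: V − E + F = 12 − 30 + 20 = 2.

12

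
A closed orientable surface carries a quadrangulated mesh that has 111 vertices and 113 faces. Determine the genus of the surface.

Every face is a square, so 2E = 4·113 = 452, giving E = 226.
χ = V − E + F = 111 − 226 + 113 = -2.
For a closed orientable surface χ = 2 − 2g, so g = (2 − (-2))/2 = 2.

2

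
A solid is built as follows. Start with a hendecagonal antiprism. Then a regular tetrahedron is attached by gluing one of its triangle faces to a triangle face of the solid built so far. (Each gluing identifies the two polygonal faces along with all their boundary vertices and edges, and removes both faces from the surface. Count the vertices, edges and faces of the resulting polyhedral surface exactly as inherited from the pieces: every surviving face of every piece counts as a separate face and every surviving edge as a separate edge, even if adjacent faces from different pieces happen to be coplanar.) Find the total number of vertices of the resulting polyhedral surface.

A hendecagonal antiprism: V=22, E=44, F=24.
Attach a regular tetrahedron (V=4, E=6, F=4) along a 3-gon: merge 3 vertices and 3 edges, delete both glued faces → V=23, E=47, F=26.
Check: V − E + F = 23 − 47 + 26 = 2.

23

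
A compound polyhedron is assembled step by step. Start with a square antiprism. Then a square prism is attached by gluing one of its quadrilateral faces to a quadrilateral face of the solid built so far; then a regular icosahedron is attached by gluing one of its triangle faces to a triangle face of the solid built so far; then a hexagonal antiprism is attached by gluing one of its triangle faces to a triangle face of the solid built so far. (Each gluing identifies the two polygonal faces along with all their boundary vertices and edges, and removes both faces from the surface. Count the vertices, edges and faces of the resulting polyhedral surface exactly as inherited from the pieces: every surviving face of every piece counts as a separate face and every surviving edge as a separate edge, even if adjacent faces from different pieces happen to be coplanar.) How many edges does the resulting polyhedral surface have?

A square antiprism: V=8, E=16, F=10.
Attach a square prism (V=8, E=12, F=6) along a 4-gon: merge 4 vertices and 4 edges, delete both glued faces → V=12, E=24, F=14.
Attach a regular icosahedron (V=12, E=30, F=20) along a 3-gon: merge 3 vertices and 3 edges, delete both glued faces → V=21, E=51, F=32.
Attach a hexagonal antiprism (V=12, E=24, F=14) along a 3-gon: merge 3 vertices and 3 edges, delete both glued faces → V=30, E=72, F=44.
Check: V − E + F = 30 − 72 + 44 = 2.

72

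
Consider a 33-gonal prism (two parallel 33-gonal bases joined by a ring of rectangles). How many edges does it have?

A prism on an n-gon has two n-gon bases and n rectangular sides: V = 2·33 = 66, E = 3·33 = 99, F = 33 + 2 = 35.

99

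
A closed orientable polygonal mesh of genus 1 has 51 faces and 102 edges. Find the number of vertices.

51

For a closed orientable surface of genus 1, χ = 2 − 2·1 = 0.
V = 0 + E − F = 0 + 102 − 51 = 51.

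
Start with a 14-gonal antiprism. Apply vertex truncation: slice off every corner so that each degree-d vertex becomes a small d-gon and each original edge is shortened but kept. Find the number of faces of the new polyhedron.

58

The base solid has V = 28, E = 56, F = 30.
Truncation replaces each original edge-end by a new vertex, so V′ = 2E = 112.
Each original edge survives, and each old vertex of degree d contributes d new edges; summing degrees gives Σd = 2E, so E′ = E + 2E = 3E = 168.
Each original face survives and each original vertex becomes one new face: F′ = F + V = 58.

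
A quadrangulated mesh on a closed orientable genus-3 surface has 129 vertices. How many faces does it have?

χ = 2 − 2·3 = -4, and every face is a square so 4F = 2E.
V − E + F = -4 with E = 4F/2 gives 129 − (4/2 − 1)·F = -4, so F = 133 and E = 266.

133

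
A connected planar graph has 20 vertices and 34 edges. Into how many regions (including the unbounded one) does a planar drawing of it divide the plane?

Euler's formula for a connected plane graph: V − E + F = 2, so F = 2 − 20 + 34 = 16.

16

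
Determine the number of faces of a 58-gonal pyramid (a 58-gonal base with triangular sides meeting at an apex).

59

A pyramid on an n-gon base has one n-gon and n triangles: V = 58 + 1 = 59, E = 2·58 = 116, F = 58 + 1 = 59.
Check: V − E + F = 59 − 116 + 59 = 2.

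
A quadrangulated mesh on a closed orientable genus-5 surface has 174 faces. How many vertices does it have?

166

χ = 2 − 2·5 = -8, and every face is a square so 4F = 2E.
E = 4·174/2 = 348. Then V = -8 + E − F = -8 + 348 − 174 = 166.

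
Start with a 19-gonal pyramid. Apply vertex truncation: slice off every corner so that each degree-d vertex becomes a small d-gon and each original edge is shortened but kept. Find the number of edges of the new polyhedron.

114

The base solid has V = 20, E = 38, F = 20.
Truncation replaces each original edge-end by a new vertex, so V′ = 2E = 76.
Each original edge survives, and each old vertex of degree d contributes d new edges; summing degrees gives Σd = 2E, so E′ = E + 2E = 3E = 114.
Each original face survives and each original vertex becomes one new face: F′ = F + V = 40.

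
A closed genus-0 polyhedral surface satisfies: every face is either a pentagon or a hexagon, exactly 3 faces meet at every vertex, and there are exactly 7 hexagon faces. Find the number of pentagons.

12

Let x be the number of pentagons; then F = 7 + x.
Edge–face incidences: 2E = 6·7 + 5·x = 42 + 5x.
Every vertex has degree 3, so 3V = 2E.
Euler: V − E + F = 2 ⇒ (2E)/3 − E + (7 + x) = 2.
Multiply by 6: 2·(2E) − 3·(2E) + 6·(7 + x) = 12, i.e. 42 + 6x − (42 + 5x) = 12.
Collecting terms: x = 12.
Then 2E = 42 + 5·12 = 102, so E = 51, V = 2E/3 = 34, F = 7 + 12 = 19.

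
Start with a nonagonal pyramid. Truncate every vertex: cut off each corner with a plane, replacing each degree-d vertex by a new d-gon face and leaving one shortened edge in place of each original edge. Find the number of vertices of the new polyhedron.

The base solid has V = 10, E = 18, F = 10.
Truncation replaces each original edge-end by a new vertex, so V′ = 2E = 36.
Each original edge survives, and each old vertex of degree d contributes d new edges; summing degrees gives Σd = 2E, so E′ = E + 2E = 3E = 54.
Each original face survives and each original vertex becomes one new face: F′ = F + V = 20.

36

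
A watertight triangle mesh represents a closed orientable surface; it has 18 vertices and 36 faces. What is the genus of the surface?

1

Every face is a triangle, so 2E = 3·36 = 108, giving E = 54.
χ = V − E + F = 18 − 54 + 36 = 0.
For a closed orientable surface χ = 2 − 2g, so g = (2 − (0))/2 = 1.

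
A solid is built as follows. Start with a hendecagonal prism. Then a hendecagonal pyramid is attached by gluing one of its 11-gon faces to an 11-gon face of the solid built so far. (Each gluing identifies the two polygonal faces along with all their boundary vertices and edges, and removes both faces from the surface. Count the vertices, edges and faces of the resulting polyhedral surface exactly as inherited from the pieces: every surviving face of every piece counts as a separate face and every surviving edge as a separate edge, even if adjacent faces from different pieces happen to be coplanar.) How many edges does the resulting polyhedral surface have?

A hendecagonal prism: V=22, E=33, F=13.
Attach a hendecagonal pyramid (V=12, E=22, F=12) along an 11-gon: merge 11 vertices and 11 edges, delete both glued faces → V=23, E=44, F=23.
Check: V − E + F = 23 − 44 + 23 = 2.

44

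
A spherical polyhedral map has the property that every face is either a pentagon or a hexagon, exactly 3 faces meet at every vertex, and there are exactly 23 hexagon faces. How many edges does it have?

99

Let x be the number of pentagons; then F = 23 + x.
Edge–face incidences: 2E = 6·23 + 5·x = 138 + 5x.
Every vertex has degree 3, so 3V = 2E.
Euler: V − E + F = 2 ⇒ (2E)/3 − E + (23 + x) = 2.
Multiply by 6: 2·(2E) − 3·(2E) + 6·(23 + x) = 12, i.e. 138 + 6x − (138 + 5x) = 12.
Collecting terms: x = 12.
Then 2E = 138 + 5·12 = 198, so E = 99, V = 2E/3 = 66, F = 23 + 12 = 35.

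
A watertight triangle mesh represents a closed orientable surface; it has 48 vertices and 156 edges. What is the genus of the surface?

Every face is a triangle and each edge borders two faces, so 3F = 2·156, giving F = 104.
χ = V − E + F = 48 − 156 + 104 = -4.
For a closed orientable surface χ = 2 − 2g, so g = (2 − (-4))/2 = 3.

3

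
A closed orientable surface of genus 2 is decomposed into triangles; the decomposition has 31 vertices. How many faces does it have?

χ = 2 − 2·2 = -2, and every face is a triangle so 3F = 2E.
V − E + F = -2 with E = 3F/2 gives 31 − (3/2 − 1)·F = -2, so F = 66 and E = 99.

66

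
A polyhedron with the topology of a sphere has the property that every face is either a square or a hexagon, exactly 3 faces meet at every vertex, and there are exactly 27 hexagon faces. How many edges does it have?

Let x be the number of squares; then F = 27 + x.
Edge–face incidences: 2E = 6·27 + 4·x = 162 + 4x.
Every vertex has degree 3, so 3V = 2E.
Euler: V − E + F = 2 ⇒ (2E)/3 − E + (27 + x) = 2.
Multiply by 6: 2·(2E) − 3·(2E) + 6·(27 + x) = 12, i.e. 162 + 6x − (162 + 4x) = 12.
Collecting terms: 2x = 12, so x = 6.
Then 2E = 162 + 4·6 = 186, so E = 93, V = 2E/3 = 62, F = 27 + 6 = 33.

93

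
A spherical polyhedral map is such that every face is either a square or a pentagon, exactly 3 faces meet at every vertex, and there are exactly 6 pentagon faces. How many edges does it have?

21

Let x be the number of squares; then F = 6 + x.
Edge–face incidences: 2E = 5·6 + 4·x = 30 + 4x.
Every vertex has degree 3, so 3V = 2E.
Euler: V − E + F = 2 ⇒ (2E)/3 − E + (6 + x) = 2.
Multiply by 6: 2·(2E) − 3·(2E) + 6·(6 + x) = 12, i.e. 36 + 6x − (30 + 4x) = 12.
Collecting terms: 2x + 6 = 12, so 2x = 6, so x = 3.
Then 2E = 30 + 4·3 = 42, so E = 21, V = 2E/3 = 14, F = 6 + 3 = 9.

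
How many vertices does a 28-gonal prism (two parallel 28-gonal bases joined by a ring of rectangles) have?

56

A prism on an n-gon has two n-gon bases and n rectangular sides: V = 2·28 = 56, E = 3·28 = 84, F = 28 + 2 = 30.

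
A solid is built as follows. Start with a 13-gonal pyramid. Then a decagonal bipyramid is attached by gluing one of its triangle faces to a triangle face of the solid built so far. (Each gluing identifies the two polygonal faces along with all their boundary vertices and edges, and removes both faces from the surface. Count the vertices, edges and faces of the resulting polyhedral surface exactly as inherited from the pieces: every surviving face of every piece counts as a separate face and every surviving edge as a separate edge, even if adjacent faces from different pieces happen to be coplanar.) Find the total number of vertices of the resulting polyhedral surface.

23

A 13-gonal pyramid: V=14, E=26, F=14.
Attach a decagonal bipyramid (V=12, E=30, F=20) along a 3-gon: merge 3 vertices and 3 edges, delete both glued faces → V=23, E=53, F=32.
Check: V − E + F = 23 − 53 + 32 = 2.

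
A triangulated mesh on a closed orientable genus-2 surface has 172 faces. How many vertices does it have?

84

χ = 2 − 2·2 = -2, and every face is a triangle so 3F = 2E.
E = 3·172/2 = 258. Then V = -2 + E − F = -2 + 258 − 172 = 84.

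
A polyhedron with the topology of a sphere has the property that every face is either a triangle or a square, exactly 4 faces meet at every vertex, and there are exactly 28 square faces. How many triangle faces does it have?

Let x be the number of triangles; then F = 28 + x.
Edge–face incidences: 2E = 4·28 + 3·x = 112 + 3x.
Every vertex has degree 4, so 4V = 2E.
Euler: V − E + F = 2 ⇒ (2E)/4 − E + (28 + x) = 2.
Multiply by 8: 2·(2E) − 4·(2E) + 8·(28 + x) = 16, i.e. 224 + 8x − 2·(112 + 3x) = 16.
Collecting terms: 2x = 16, so x = 8.
Then 2E = 112 + 3·8 = 136, so E = 68, V = 2E/4 = 34, F = 28 + 8 = 36.

8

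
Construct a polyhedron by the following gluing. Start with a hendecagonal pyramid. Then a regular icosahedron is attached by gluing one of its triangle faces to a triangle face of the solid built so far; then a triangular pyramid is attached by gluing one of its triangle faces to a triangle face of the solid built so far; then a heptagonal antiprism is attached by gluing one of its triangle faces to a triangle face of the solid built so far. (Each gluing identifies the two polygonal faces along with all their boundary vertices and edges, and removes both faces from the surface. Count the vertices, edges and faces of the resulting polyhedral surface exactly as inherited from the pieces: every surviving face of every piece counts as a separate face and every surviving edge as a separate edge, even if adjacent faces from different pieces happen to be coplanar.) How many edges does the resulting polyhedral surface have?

77

A hendecagonal pyramid: V=12, E=22, F=12.
Attach a regular icosahedron (V=12, E=30, F=20) along a 3-gon: merge 3 vertices and 3 edges, delete both glued faces → V=21, E=49, F=30.
Attach a triangular pyramid (V=4, E=6, F=4) along a 3-gon: merge 3 vertices and 3 edges, delete both glued faces → V=22, E=52, F=32.
Attach a heptagonal antiprism (V=14, E=28, F=16) along a 3-gon: merge 3 vertices and 3 edges, delete both glued faces → V=33, E=77, F=46.
Check: V − E + F = 33 − 77 + 46 = 2.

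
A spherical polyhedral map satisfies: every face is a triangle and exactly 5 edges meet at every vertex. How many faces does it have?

20

Each face has 3 edges and each edge borders two faces, so 2E = 3F.
Each vertex has degree 5, so 5V = 2E and hence V = 3F/5.
Euler: V − E + F = 2 ⇒ (3F/5) − (3F/2) + F = 2.
Multiply by 10: (6 − 15 + 10)F = 20, i.e. 1F = 20.
So F = 20, E = 3·20/2 = 30, V = 3·20/5 = 12.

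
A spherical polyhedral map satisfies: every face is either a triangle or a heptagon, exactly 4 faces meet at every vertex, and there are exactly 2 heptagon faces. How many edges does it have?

28

Let x be the number of triangles; then F = 2 + x.
Edge–face incidences: 2E = 7·2 + 3·x = 14 + 3x.
Every vertex has degree 4, so 4V = 2E.
Euler: V − E + F = 2 ⇒ (2E)/4 − E + (2 + x) = 2.
Multiply by 8: 2·(2E) − 4·(2E) + 8·(2 + x) = 16, i.e. 16 + 8x − 2·(14 + 3x) = 16.
Collecting terms: 2x − 12 = 16, so 2x = 28, so x = 14.
Then 2E = 14 + 3·14 = 56, so E = 28, V = 2E/4 = 14, F = 2 + 14 = 16.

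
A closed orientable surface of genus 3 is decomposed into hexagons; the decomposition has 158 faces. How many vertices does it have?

312

χ = 2 − 2·3 = -4, and every face is a hexagon so 6F = 2E.
E = 6·158/2 = 474. Then V = -4 + E − F = -4 + 474 − 158 = 312.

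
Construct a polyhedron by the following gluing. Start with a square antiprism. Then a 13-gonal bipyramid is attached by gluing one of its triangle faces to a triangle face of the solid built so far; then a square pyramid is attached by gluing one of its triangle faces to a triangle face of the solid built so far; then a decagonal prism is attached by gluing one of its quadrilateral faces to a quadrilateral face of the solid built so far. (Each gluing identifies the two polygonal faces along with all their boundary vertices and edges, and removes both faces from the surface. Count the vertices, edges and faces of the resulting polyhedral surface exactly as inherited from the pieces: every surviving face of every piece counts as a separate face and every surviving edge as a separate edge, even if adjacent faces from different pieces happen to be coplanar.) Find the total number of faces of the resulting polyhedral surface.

A square antiprism: V=8, E=16, F=10.
Attach a 13-gonal bipyramid (V=15, E=39, F=26) along a 3-gon: merge 3 vertices and 3 edges, delete both glued faces → V=20, E=52, F=34.
Attach a square pyramid (V=5, E=8, F=5) along a 3-gon: merge 3 vertices and 3 edges, delete both glued faces → V=22, E=57, F=37.
Attach a decagonal prism (V=20, E=30, F=12) along a 4-gon: merge 4 vertices and 4 edges, delete both glued faces → V=38, E=83, F=47.
Check: V − E + F = 38 − 83 + 47 = 2.

47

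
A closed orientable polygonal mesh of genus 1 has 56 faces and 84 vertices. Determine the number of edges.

140

For a closed orientable surface of genus 1, χ = 2 − 2·1 = 0.
E = V + F − (0) = 84 + 56 − (0) = 140.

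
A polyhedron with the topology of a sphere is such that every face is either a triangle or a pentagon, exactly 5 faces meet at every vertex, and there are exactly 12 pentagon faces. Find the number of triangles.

Let x be the number of triangles; then F = 12 + x.
Edge–face incidences: 2E = 5·12 + 3·x = 60 + 3x.
Every vertex has degree 5, so 5V = 2E.
Euler: V − E + F = 2 ⇒ (2E)/5 − E + (12 + x) = 2.
Multiply by 10: 2·(2E) − 5·(2E) + 10·(12 + x) = 20, i.e. 120 + 10x − 3·(60 + 3x) = 20.
Collecting terms: x − 60 = 20, so x = 80.
Then 2E = 60 + 3·80 = 300, so E = 150, V = 2E/5 = 60, F = 12 + 80 = 92.

80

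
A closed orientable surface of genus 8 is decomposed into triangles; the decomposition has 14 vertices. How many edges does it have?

χ = 2 − 2·8 = -14, and every face is a triangle so 3F = 2E.
V − E + F = -14 with E = 3F/2 gives 14 − (3/2 − 1)·F = -14, so F = 56 and E = 84.

84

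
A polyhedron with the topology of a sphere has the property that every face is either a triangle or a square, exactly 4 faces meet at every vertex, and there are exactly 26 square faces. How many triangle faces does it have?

8

Let x be the number of triangles; then F = 26 + x.
Edge–face incidences: 2E = 4·26 + 3·x = 104 + 3x.
Every vertex has degree 4, so 4V = 2E.
Euler: V − E + F = 2 ⇒ (2E)/4 − E + (26 + x) = 2.
Multiply by 8: 2·(2E) − 4·(2E) + 8·(26 + x) = 16, i.e. 208 + 8x − 2·(104 + 3x) = 16.
Collecting terms: 2x = 16, so x = 8.
Then 2E = 104 + 3·8 = 128, so E = 64, V = 2E/4 = 32, F = 26 + 8 = 34.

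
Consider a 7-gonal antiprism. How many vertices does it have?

14

An antiprism on an n-gon has two n-gon caps and 2n triangles: V = 2·7 = 14, E = 4·7 = 28, F = 2·7 + 2 = 16.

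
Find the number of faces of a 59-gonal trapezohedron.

118

The n-trapezohedron (dual of the n-antiprism) has V = 2·59 + 2 = 120, E = 4·59 = 236, F = 2·59 = 118.
Check: V − E + F = 120 − 236 + 118 = 2.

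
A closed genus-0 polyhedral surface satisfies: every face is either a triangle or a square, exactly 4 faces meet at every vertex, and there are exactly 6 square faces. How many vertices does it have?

12

Let x be the number of triangles; then F = 6 + x.
Edge–face incidences: 2E = 4·6 + 3·x = 24 + 3x.
Every vertex has degree 4, so 4V = 2E.
Euler: V − E + F = 2 ⇒ (2E)/4 − E + (6 + x) = 2.
Multiply by 8: 2·(2E) − 4·(2E) + 8·(6 + x) = 16, i.e. 48 + 8x − 2·(24 + 3x) = 16.
Collecting terms: 2x = 16, so x = 8.
Then 2E = 24 + 3·8 = 48, so E = 24, V = 2E/4 = 12, F = 6 + 8 = 14.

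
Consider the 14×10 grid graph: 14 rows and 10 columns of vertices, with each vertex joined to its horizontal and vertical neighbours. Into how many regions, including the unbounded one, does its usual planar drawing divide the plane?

The grid has V = 14·10 = 140 vertices and E = 14·9 + 10·13 = 256 edges.
F = 2 − V + E = 2 − 140 + 256 = 118.

118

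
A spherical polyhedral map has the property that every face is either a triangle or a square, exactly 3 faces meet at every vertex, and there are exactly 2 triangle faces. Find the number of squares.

Let x be the number of squares; then F = 2 + x.
Edge–face incidences: 2E = 3·2 + 4·x = 6 + 4x.
Every vertex has degree 3, so 3V = 2E.
Euler: V − E + F = 2 ⇒ (2E)/3 − E + (2 + x) = 2.
Multiply by 6: 2·(2E) − 3·(2E) + 6·(2 + x) = 12, i.e. 12 + 6x − (6 + 4x) = 12.
Collecting terms: 2x + 6 = 12, so 2x = 6, so x = 3.
Then 2E = 6 + 4·3 = 18, so E = 9, V = 2E/3 = 6, F = 2 + 3 = 5.

3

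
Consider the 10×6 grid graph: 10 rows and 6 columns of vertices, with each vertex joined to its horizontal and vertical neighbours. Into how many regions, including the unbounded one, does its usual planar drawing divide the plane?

46

The grid has V = 10·6 = 60 vertices and E = 10·5 + 6·9 = 104 edges.
F = 2 − V + E = 2 − 60 + 104 = 46.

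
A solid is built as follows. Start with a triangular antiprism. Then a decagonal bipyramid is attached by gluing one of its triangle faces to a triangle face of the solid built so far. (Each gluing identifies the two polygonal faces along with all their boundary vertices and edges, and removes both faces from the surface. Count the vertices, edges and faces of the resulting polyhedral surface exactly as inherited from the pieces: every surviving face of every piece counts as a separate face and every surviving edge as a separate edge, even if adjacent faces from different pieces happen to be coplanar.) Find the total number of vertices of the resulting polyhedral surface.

A triangular antiprism: V=6, E=12, F=8.
Attach a decagonal bipyramid (V=12, E=30, F=20) along a 3-gon: merge 3 vertices and 3 edges, delete both glued faces → V=15, E=39, F=26.
Check: V − E + F = 15 − 39 + 26 = 2.

15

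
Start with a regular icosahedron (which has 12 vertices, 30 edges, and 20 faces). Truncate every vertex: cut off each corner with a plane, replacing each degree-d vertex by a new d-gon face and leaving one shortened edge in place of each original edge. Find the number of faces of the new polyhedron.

Truncation replaces each original edge-end by a new vertex, so V′ = 2E = 60.
Each original edge survives, and each old vertex of degree d contributes d new edges; summing degrees gives Σd = 2E, so E′ = E + 2E = 3E = 90.
Each original face survives and each original vertex becomes one new face: F′ = F + V = 32.

32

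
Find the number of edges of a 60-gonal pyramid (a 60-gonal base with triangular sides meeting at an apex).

120

A pyramid on an n-gon base has one n-gon and n triangles: V = 60 + 1 = 61, E = 2·60 = 120, F = 60 + 1 = 61.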